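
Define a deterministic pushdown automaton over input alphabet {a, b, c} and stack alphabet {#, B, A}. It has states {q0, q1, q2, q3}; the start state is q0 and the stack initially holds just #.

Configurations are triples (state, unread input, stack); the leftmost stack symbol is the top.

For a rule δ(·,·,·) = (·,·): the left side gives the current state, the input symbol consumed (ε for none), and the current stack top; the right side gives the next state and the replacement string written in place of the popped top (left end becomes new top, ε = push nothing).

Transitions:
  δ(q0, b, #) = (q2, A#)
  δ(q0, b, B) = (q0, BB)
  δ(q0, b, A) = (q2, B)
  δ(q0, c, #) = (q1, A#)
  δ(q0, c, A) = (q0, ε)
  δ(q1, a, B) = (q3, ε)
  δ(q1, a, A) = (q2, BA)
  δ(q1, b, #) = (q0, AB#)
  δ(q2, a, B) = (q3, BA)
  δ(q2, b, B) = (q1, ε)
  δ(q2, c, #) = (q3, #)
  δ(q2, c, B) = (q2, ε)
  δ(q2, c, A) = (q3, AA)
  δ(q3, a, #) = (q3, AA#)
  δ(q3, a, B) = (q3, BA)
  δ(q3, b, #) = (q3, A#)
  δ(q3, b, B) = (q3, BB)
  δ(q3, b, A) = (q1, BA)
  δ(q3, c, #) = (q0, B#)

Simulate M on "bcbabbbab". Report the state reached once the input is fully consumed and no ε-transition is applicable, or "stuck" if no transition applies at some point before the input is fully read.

(q0, bcbabbbab, #) ⊢ (q2, cbabbbab, A#) ⊢ (q3, babbbab, AA#) ⊢ (q1, abbbab, BAA#) ⊢ (q3, bbbab, AA#) ⊢ (q1, bbab, BAA#)
No transition for (q1, b, top B); M blocks with input bbab remaining.

stuck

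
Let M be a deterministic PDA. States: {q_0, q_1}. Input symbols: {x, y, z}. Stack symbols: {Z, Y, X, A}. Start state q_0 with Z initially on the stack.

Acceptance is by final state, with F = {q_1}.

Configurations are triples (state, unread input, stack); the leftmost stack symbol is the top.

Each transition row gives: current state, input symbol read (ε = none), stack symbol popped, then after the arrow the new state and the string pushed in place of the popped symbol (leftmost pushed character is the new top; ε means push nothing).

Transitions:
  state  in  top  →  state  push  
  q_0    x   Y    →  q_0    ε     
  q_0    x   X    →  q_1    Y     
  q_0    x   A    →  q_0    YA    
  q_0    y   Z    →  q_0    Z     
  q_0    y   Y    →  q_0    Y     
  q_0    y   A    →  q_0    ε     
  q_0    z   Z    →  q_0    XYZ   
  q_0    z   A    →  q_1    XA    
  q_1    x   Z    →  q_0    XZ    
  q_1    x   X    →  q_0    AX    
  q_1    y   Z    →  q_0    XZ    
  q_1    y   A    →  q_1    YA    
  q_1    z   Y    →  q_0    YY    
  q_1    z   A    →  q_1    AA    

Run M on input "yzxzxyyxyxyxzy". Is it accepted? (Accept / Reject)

(q_0, yzxzxyyxyxyxzy, Z)
  read y, top Z: go to q_0, push Z → (q_0, zxzxyyxyxyxzy, Z)
  read z, top Z: go to q_0, push XYZ → (q_0, xzxyyxyxyxzy, XYZ)
  read x, top X: go to q_1, push Y → (q_1, zxyyxyxyxzy, YYZ)
  read z, top Y: go to q_0, push YY → (q_0, xyyxyxyxzy, YYYZ)
  read x, top Y: go to q_0, push ε → (q_0, yyxyxyxzy, YYZ)
  read y, top Y: go to q_0, push Y → (q_0, yxyxyxzy, YYZ)
  read y, top Y: go to q_0, push Y → (q_0, xyxyxzy, YYZ)
  read x, top Y: go to q_0, push ε → (q_0, yxyxzy, YZ)
  read y, top Y: go to q_0, push Y → (q_0, xyxzy, YZ)
  read x, top Y: go to q_0, push ε → (q_0, yxzy, Z)
  read y, top Z: go to q_0, push Z → (q_0, xzy, Z)
No transition applies at (q_0, xzy, Z); input not fully consumed.

Reject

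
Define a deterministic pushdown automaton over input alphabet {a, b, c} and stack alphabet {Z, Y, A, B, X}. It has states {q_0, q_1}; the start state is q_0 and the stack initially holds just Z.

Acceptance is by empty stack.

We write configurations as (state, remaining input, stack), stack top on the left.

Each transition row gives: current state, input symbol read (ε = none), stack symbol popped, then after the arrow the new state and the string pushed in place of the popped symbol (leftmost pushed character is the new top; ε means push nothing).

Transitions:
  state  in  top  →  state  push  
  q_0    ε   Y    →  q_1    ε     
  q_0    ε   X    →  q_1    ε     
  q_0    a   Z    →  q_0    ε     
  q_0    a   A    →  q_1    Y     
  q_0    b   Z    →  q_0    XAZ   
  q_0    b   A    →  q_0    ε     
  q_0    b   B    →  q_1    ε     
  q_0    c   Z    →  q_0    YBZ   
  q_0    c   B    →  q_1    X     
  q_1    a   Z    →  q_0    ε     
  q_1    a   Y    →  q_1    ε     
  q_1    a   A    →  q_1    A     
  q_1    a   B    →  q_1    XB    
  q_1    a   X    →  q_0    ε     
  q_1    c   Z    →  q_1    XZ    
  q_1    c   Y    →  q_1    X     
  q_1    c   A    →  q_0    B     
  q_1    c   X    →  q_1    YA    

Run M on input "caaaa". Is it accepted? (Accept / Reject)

(q_0, caaaa, Z) ⊢ (q_0, aaaa, YBZ) ⊢ (q_1, aaaa, BZ) ⊢ (q_1, aaa, XBZ) ⊢ (q_0, aa, BZ)
No transition applies at (q_0, aa, BZ); input not fully consumed.

Reject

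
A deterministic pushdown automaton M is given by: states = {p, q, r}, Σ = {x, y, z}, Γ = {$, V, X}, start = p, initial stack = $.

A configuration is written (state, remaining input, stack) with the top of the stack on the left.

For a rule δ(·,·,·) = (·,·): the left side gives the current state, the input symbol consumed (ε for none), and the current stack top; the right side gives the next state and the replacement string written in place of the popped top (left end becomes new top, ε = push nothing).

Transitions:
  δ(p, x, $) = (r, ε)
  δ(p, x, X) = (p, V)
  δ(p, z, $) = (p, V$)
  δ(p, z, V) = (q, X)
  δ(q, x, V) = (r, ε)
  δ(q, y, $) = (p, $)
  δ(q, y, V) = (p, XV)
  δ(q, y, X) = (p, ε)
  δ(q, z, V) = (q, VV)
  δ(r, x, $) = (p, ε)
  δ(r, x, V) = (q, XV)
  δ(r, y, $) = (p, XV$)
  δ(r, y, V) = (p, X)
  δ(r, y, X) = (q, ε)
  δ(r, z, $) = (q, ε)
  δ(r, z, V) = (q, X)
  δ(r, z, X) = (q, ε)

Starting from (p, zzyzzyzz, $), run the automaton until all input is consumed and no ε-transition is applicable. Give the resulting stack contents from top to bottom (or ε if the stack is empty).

(p, zzyzzyzz, $)
  read z, top $: go to p, push V$ → (p, zyzzyzz, V$)
  read z, top V: go to q, push X → (q, yzzyzz, X$)
  read y, top X: go to p, push ε → (p, zzyzz, $)
  read z, top $: go to p, push V$ → (p, zyzz, V$)
  read z, top V: go to q, push X → (q, yzz, X$)
  read y, top X: go to p, push ε → (p, zz, $)
  read z, top $: go to p, push V$ → (p, z, V$)
  read z, top V: go to q, push X → (q, ε, X$)
All input consumed in state q with stack X$.

X$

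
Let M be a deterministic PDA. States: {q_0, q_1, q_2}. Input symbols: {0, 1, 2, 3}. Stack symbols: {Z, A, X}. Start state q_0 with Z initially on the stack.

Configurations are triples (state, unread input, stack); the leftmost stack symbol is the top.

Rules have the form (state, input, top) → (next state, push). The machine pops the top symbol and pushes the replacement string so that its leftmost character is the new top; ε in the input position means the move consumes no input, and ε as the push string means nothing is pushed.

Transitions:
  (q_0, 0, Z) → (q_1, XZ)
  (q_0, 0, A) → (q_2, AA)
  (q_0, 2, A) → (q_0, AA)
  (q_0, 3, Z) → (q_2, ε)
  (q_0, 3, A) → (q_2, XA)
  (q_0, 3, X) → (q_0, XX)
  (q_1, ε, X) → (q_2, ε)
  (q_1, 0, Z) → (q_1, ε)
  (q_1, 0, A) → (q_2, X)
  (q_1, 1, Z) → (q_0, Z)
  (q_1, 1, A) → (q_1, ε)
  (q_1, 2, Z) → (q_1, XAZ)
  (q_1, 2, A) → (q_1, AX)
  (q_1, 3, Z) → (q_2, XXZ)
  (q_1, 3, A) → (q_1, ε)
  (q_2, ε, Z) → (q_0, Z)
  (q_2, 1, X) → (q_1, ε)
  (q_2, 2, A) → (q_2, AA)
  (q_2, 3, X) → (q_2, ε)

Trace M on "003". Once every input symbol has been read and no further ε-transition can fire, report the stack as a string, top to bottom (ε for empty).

ε

(q_0, 003, Z) ⊢ (q_1, 03, XZ) ⊢ (q_2, 03, Z) ⊢ (q_0, 03, Z) ⊢ (q_1, 3, XZ) ⊢ (q_2, 3, Z) ⊢ (q_0, 3, Z) ⊢ (q_2, ε, ε)
All input consumed in state q_2 with stack ε.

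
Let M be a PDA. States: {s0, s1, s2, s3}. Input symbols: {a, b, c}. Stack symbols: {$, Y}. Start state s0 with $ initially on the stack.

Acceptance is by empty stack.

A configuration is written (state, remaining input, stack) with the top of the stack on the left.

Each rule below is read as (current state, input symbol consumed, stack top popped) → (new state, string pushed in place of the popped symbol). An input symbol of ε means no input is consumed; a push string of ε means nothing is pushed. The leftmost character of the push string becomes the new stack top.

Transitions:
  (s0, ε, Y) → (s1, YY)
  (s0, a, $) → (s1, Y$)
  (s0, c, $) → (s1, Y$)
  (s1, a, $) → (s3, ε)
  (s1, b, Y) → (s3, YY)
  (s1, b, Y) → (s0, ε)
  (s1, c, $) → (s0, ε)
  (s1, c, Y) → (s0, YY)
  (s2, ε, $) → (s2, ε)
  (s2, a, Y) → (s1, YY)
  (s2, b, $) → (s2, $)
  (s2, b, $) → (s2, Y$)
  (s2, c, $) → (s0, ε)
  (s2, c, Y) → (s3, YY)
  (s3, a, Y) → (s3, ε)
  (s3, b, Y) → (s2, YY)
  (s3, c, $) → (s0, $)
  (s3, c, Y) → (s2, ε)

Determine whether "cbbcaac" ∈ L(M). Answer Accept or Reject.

No computation consumes all input and empties the stack.

Reject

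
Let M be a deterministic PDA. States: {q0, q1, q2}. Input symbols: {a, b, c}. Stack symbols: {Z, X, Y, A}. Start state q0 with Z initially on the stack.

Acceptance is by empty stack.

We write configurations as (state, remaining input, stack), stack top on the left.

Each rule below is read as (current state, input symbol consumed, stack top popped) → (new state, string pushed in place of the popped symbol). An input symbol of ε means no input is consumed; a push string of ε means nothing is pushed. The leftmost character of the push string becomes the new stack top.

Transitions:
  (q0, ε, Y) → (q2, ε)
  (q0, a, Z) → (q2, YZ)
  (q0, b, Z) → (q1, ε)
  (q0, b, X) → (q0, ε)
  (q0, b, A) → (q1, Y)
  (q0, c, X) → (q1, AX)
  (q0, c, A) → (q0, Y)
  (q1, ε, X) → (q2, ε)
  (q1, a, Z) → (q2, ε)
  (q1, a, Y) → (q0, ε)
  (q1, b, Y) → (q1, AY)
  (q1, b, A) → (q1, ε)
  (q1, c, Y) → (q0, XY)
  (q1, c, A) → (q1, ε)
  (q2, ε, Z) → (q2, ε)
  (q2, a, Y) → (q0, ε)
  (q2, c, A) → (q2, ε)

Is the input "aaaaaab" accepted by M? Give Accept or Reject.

Accept

(q0, aaaaaab, Z)
  read a, top Z: go to q2, push YZ → (q2, aaaaab, YZ)
  read a, top Y: go to q0, push ε → (q0, aaaab, Z)
  read a, top Z: go to q2, push YZ → (q2, aaab, YZ)
  read a, top Y: go to q0, push ε → (q0, aab, Z)
  read a, top Z: go to q2, push YZ → (q2, ab, YZ)
  read a, top Y: go to q0, push ε → (q0, b, Z)
  read b, top Z: go to q1, push ε → (q1, ε, ε)
All input consumed and the stack is empty.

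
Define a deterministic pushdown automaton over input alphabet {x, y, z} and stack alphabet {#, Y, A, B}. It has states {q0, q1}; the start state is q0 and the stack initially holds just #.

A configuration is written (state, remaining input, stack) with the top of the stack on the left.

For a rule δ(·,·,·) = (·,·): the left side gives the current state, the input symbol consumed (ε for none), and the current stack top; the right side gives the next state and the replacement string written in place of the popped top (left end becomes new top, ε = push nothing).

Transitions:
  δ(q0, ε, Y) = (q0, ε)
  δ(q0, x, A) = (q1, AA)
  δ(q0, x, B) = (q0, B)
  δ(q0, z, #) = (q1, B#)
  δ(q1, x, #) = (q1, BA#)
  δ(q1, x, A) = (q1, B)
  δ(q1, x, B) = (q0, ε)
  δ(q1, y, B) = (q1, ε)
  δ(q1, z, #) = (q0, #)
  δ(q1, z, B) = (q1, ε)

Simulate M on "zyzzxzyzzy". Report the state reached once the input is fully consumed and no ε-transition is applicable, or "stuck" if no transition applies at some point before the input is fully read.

(q0, zyzzxzyzzy, #) ⊢ (q1, yzzxzyzzy, B#) ⊢ (q1, zzxzyzzy, #) ⊢ (q0, zxzyzzy, #) ⊢ (q1, xzyzzy, B#) ⊢ (q0, zyzzy, #) ⊢ (q1, yzzy, B#) ⊢ (q1, zzy, #) ⊢ (q0, zy, #) ⊢ (q1, y, B#) ⊢ (q1, ε, #)
All input consumed; M is in state q1.

q1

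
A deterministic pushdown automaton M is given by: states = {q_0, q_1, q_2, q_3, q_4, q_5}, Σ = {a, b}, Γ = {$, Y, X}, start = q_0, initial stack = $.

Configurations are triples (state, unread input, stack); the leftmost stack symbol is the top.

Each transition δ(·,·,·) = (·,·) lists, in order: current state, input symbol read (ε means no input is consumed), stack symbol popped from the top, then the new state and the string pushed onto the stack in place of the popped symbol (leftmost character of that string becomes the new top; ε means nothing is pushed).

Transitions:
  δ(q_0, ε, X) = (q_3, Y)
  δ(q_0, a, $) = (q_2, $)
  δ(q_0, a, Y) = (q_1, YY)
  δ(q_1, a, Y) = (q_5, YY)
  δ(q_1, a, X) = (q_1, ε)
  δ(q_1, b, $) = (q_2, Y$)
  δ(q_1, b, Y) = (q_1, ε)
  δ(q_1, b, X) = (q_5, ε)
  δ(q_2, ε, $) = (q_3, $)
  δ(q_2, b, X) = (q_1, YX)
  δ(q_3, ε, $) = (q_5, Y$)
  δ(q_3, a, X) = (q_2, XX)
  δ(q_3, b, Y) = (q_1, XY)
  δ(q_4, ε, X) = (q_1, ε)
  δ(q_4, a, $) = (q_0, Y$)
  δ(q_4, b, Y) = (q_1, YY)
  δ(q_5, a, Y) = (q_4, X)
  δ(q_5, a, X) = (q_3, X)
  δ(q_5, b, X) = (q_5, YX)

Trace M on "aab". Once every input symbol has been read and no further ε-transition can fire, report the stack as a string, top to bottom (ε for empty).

Y$

(q_0, aab, $) ⊢ (q_2, ab, $) ⊢ (q_3, ab, $) ⊢ (q_5, ab, Y$) ⊢ (q_4, b, X$) ⊢ (q_1, b, $) ⊢ (q_2, ε, Y$)
All input consumed in state q_2 with stack Y$.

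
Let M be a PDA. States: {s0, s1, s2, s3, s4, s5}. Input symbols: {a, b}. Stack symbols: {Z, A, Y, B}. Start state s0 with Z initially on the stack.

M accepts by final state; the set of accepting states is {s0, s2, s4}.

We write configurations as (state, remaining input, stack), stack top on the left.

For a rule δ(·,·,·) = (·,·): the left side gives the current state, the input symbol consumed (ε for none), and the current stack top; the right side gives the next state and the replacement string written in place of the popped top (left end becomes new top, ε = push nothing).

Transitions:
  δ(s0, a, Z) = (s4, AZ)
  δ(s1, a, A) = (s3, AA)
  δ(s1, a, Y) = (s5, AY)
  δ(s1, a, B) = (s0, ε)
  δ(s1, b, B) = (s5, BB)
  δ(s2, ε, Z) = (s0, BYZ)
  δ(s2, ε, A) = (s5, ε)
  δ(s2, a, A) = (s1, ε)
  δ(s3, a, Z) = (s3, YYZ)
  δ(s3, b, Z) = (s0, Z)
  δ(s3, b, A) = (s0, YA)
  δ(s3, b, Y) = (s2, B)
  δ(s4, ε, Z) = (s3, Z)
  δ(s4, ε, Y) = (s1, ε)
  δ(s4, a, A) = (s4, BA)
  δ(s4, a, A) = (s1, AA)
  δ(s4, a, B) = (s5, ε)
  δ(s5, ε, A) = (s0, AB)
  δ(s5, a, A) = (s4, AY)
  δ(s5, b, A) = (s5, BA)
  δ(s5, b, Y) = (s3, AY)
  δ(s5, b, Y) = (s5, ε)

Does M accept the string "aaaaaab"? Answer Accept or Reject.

Accept

One accepting computation: (s0, aaaaaab, Z) ⊢ (s4, aaaaab, AZ) ⊢ (s4, aaaab, BAZ) ⊢ (s5, aaab, AZ) ⊢ (s4, aab, AYZ) ⊢ (s1, ab, AAYZ) ⊢ (s3, b, AAAYZ) ⊢ (s0, ε, YAAAYZ)
All input consumed and state s0 ∈ F.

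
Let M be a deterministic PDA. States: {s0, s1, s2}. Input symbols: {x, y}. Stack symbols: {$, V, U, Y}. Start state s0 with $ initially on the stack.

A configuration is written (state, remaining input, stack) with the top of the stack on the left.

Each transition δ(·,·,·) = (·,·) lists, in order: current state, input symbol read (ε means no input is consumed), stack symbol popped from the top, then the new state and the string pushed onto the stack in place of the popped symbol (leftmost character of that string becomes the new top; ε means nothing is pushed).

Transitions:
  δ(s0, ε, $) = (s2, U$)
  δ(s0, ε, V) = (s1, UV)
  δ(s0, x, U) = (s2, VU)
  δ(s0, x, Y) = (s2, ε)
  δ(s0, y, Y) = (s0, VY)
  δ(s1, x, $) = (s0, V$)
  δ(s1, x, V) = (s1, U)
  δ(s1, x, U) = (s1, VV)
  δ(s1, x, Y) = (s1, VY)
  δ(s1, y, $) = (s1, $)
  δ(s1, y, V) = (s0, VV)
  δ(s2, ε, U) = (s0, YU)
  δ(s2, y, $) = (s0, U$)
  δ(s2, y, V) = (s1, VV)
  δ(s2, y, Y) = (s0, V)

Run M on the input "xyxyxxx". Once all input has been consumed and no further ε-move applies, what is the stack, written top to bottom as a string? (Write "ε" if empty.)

VVVVVVVYU$

(s0, xyxyxxx, $)
  ε-move, top $: go to s2, push U$ → (s2, xyxyxxx, U$)
  ε-move, top U: go to s0, push YU → (s0, xyxyxxx, YU$)
  read x, top Y: go to s2, push ε → (s2, yxyxxx, U$)
  ε-move, top U: go to s0, push YU → (s0, yxyxxx, YU$)
  read y, top Y: go to s0, push VY → (s0, xyxxx, VYU$)
  ε-move, top V: go to s1, push UV → (s1, xyxxx, UVYU$)
  read x, top U: go to s1, push VV → (s1, yxxx, VVVYU$)
  read y, top V: go to s0, push VV → (s0, xxx, VVVVYU$)
  ε-move, top V: go to s1, push UV → (s1, xxx, UVVVVYU$)
  read x, top U: go to s1, push VV → (s1, xx, VVVVVVYU$)
  read x, top V: go to s1, push U → (s1, x, UVVVVVYU$)
  read x, top U: go to s1, push VV → (s1, ε, VVVVVVVYU$)
All input consumed in state s1 with stack VVVVVVVYU$.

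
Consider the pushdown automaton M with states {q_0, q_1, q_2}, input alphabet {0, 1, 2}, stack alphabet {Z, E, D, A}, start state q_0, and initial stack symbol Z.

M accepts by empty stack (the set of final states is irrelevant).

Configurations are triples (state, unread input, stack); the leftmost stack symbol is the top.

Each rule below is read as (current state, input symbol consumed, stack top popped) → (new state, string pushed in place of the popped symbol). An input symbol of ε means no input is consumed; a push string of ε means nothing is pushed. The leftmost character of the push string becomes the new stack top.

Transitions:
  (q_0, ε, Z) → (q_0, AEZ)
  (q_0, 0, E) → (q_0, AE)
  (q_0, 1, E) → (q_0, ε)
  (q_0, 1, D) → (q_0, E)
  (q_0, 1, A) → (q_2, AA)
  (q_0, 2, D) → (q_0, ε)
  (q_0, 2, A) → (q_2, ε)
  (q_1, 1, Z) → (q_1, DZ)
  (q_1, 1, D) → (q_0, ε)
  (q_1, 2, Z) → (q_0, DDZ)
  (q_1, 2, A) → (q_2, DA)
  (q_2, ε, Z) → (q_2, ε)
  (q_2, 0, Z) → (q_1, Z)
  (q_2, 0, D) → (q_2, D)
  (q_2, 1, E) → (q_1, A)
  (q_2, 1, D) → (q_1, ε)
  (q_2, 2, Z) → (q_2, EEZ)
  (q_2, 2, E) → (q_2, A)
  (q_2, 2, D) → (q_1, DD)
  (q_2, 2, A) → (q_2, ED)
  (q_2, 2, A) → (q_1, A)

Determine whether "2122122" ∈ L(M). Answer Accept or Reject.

Accept

One accepting computation: (q_0, 2122122, Z) ⊢ (q_0, 2122122, AEZ) ⊢ (q_2, 122122, EZ) ⊢ (q_1, 22122, AZ) ⊢ (q_2, 2122, DAZ) ⊢ (q_1, 122, DDAZ) ⊢ (q_0, 22, DAZ) ⊢ (q_0, 2, AZ) ⊢ (q_2, ε, Z) ⊢ (q_2, ε, ε)
All input consumed and the stack is empty.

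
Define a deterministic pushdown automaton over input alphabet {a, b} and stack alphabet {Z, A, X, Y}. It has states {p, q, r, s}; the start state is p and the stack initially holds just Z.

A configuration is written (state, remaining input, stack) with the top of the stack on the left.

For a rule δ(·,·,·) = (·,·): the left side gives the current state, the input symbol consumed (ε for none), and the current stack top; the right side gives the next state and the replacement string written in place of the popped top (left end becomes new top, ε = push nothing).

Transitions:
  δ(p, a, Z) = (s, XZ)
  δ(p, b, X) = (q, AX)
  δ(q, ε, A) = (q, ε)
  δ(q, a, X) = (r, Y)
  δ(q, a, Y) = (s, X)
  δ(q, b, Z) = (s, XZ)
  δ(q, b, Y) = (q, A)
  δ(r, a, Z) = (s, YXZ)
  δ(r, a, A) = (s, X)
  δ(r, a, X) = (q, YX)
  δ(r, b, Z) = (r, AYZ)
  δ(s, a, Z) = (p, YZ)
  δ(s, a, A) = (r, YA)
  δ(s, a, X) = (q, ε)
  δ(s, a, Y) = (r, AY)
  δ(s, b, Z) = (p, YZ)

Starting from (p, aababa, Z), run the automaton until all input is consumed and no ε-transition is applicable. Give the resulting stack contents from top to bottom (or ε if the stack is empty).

(p, aababa, Z)
  read a, top Z: go to s, push XZ → (s, ababa, XZ)
  read a, top X: go to q, push ε → (q, baba, Z)
  read b, top Z: go to s, push XZ → (s, aba, XZ)
  read a, top X: go to q, push ε → (q, ba, Z)
  read b, top Z: go to s, push XZ → (s, a, XZ)
  read a, top X: go to q, push ε → (q, ε, Z)
All input consumed in state q with stack Z.

Z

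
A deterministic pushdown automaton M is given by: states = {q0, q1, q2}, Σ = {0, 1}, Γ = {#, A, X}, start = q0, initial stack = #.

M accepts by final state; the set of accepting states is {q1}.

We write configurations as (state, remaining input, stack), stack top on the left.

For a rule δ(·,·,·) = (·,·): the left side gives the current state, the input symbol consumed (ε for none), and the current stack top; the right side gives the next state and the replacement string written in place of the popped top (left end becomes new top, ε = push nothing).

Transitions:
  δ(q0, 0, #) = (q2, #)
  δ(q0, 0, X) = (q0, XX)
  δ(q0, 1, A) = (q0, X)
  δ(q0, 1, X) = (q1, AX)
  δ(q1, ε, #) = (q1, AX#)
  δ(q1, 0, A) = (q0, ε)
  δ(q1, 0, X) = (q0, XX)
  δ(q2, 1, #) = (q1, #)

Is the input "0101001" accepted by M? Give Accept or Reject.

(q0, 0101001, #) ⊢ (q2, 101001, #) ⊢ (q1, 01001, #) ⊢ (q1, 01001, AX#) ⊢ (q0, 1001, X#) ⊢ (q1, 001, AX#) ⊢ (q0, 01, X#) ⊢ (q0, 1, XX#) ⊢ (q1, ε, AXX#)
All input consumed; state q1 ∈ F.

Accept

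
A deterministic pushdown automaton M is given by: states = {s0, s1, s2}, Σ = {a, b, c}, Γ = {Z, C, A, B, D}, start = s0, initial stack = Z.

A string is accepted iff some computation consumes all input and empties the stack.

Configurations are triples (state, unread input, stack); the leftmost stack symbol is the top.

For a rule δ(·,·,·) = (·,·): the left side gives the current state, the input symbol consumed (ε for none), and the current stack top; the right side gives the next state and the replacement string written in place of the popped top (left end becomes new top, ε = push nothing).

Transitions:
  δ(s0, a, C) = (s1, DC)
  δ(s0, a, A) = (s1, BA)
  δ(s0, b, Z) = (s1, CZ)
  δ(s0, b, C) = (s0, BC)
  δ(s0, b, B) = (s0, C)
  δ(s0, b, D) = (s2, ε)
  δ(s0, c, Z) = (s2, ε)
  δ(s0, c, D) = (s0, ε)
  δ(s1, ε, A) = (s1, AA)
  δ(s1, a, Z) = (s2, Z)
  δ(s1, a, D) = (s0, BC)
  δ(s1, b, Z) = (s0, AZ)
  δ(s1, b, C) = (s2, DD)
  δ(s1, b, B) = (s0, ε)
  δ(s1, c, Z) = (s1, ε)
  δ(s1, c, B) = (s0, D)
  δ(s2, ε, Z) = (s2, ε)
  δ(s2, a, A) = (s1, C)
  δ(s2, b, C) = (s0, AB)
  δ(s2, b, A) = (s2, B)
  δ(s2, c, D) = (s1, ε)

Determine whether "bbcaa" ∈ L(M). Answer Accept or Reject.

Reject

(s0, bbcaa, Z) ⊢ (s1, bcaa, CZ) ⊢ (s2, caa, DDZ) ⊢ (s1, aa, DZ) ⊢ (s0, a, BCZ)
No transition applies at (s0, a, BCZ); input not fully consumed.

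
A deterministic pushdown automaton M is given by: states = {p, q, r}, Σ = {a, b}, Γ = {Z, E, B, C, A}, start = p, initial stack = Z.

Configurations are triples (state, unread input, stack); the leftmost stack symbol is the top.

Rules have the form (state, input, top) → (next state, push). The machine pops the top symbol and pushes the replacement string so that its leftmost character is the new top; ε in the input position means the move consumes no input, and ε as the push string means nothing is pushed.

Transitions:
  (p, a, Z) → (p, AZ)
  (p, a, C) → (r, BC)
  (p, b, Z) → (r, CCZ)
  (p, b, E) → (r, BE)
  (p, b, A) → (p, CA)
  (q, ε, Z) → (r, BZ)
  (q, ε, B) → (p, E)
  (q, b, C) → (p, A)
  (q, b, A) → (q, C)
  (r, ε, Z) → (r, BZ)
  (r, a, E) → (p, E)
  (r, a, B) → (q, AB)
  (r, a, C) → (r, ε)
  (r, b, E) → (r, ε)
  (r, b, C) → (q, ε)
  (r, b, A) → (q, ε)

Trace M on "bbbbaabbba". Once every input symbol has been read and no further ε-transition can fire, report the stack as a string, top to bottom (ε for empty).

BCABCAZ

(p, bbbbaabbba, Z) ⊢ (r, bbbaabbba, CCZ) ⊢ (q, bbaabbba, CZ) ⊢ (p, baabbba, AZ) ⊢ (p, aabbba, CAZ) ⊢ (r, abbba, BCAZ) ⊢ (q, bbba, ABCAZ) ⊢ (q, bba, CBCAZ) ⊢ (p, ba, ABCAZ) ⊢ (p, a, CABCAZ) ⊢ (r, ε, BCABCAZ)
All input consumed in state r with stack BCABCAZ.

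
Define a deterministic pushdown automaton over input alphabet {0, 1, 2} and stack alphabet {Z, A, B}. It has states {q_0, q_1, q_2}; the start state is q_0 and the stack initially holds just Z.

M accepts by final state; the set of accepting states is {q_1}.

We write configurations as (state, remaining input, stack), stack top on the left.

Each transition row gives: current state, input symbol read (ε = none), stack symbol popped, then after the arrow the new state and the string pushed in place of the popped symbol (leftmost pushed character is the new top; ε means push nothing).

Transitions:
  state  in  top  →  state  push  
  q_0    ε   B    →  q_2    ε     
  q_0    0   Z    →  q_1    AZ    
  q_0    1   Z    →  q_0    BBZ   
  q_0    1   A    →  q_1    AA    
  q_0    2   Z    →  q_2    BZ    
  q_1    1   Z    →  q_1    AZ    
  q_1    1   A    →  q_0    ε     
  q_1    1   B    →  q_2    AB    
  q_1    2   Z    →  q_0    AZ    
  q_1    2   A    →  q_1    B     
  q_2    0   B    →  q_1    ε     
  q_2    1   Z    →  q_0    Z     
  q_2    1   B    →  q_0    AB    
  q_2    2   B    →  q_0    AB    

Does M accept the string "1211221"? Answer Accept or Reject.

Reject

(q_0, 1211221, Z)
  read 1, top Z: go to q_0, push BBZ → (q_0, 211221, BBZ)
  ε-move, top B: go to q_2, push ε → (q_2, 211221, BZ)
  read 2, top B: go to q_0, push AB → (q_0, 11221, ABZ)
  read 1, top A: go to q_1, push AA → (q_1, 1221, AABZ)
  read 1, top A: go to q_0, push ε → (q_0, 221, ABZ)
No transition applies at (q_0, 221, ABZ); input not fully consumed.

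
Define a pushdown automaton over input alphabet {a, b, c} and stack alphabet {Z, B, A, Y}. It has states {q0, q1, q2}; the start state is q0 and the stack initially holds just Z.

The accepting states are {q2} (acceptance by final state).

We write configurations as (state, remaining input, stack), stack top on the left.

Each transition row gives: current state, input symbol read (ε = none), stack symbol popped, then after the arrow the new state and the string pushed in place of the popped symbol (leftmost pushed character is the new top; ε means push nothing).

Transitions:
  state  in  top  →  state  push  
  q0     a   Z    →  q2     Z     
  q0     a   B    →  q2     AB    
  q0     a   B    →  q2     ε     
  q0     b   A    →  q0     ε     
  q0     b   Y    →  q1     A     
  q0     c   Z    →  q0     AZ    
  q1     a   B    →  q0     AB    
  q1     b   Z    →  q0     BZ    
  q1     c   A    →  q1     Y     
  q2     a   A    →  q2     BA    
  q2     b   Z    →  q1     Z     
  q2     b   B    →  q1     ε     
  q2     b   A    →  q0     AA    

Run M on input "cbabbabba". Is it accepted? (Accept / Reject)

One accepting computation: (q0, cbabbabba, Z) ⊢ (q0, babbabba, AZ) ⊢ (q0, abbabba, Z) ⊢ (q2, bbabba, Z) ⊢ (q1, babba, Z) ⊢ (q0, abba, BZ) ⊢ (q2, bba, Z) ⊢ (q1, ba, Z) ⊢ (q0, a, BZ) ⊢ (q2, ε, ABZ)
All input consumed and state q2 ∈ F.

Accept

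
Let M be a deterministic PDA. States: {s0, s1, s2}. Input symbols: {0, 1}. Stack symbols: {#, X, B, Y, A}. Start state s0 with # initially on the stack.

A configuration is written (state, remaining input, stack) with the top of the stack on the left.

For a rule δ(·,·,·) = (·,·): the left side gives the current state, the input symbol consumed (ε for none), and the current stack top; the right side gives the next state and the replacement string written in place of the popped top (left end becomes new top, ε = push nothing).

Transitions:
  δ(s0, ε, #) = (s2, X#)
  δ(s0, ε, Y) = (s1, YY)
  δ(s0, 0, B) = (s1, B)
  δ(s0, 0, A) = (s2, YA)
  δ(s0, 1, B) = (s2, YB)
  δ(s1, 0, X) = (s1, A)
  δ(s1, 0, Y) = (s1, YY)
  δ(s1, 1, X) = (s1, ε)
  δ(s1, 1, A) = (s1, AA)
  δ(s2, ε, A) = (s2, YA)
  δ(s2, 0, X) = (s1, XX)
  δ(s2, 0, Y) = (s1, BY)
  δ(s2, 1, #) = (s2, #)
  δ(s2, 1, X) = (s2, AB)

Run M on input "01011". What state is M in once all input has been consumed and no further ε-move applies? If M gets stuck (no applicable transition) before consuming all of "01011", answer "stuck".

(s0, 01011, #) ⊢ (s2, 01011, X#) ⊢ (s1, 1011, XX#) ⊢ (s1, 011, X#) ⊢ (s1, 11, A#) ⊢ (s1, 1, AA#) ⊢ (s1, ε, AAA#)
All input consumed; M is in state s1.

s1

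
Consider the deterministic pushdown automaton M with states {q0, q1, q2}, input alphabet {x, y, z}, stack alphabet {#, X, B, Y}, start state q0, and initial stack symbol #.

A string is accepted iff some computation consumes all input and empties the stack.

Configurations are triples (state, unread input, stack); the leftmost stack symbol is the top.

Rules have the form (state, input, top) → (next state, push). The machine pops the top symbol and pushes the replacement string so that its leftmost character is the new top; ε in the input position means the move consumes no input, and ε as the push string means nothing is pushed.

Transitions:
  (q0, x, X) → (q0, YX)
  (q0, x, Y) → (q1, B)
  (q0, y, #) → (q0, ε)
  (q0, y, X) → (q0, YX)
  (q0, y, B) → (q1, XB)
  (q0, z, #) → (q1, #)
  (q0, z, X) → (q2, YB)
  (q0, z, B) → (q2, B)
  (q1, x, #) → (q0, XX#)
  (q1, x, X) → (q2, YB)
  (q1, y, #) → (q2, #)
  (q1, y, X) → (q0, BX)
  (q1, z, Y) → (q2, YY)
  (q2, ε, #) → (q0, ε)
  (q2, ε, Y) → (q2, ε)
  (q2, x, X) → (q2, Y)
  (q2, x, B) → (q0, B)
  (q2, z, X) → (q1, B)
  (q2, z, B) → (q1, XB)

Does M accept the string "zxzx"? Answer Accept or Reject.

(q0, zxzx, #)
  read z, top #: go to q1, push # → (q1, xzx, #)
  read x, top #: go to q0, push XX# → (q0, zx, XX#)
  read z, top X: go to q2, push YB → (q2, x, YBX#)
  ε-move, top Y: go to q2, push ε → (q2, x, BX#)
  read x, top B: go to q0, push B → (q0, ε, BX#)
All input consumed; stack is BX#, not empty, and no further ε-move applies.

Reject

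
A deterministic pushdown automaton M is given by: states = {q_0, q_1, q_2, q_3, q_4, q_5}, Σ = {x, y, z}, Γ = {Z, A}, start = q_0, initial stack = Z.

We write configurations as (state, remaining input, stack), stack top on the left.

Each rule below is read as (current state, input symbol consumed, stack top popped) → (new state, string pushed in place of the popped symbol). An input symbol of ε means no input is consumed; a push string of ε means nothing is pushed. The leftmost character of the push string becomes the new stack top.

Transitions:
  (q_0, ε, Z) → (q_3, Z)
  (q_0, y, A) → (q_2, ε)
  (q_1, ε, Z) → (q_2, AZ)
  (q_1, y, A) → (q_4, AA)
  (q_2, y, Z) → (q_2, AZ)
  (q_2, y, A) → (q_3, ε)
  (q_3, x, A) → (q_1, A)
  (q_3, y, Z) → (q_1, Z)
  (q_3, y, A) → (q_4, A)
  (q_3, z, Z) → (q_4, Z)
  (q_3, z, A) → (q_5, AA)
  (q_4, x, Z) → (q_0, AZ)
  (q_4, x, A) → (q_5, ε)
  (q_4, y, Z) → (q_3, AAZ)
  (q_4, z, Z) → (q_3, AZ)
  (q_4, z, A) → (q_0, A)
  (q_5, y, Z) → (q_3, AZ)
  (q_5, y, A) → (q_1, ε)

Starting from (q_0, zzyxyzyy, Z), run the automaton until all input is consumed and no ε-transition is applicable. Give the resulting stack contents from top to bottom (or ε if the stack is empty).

(q_0, zzyxyzyy, Z)
  ε-move, top Z: go to q_3, push Z → (q_3, zzyxyzyy, Z)
  read z, top Z: go to q_4, push Z → (q_4, zyxyzyy, Z)
  read z, top Z: go to q_3, push AZ → (q_3, yxyzyy, AZ)
  read y, top A: go to q_4, push A → (q_4, xyzyy, AZ)
  read x, top A: go to q_5, push ε → (q_5, yzyy, Z)
  read y, top Z: go to q_3, push AZ → (q_3, zyy, AZ)
  read z, top A: go to q_5, push AA → (q_5, yy, AAZ)
  read y, top A: go to q_1, push ε → (q_1, y, AZ)
  read y, top A: go to q_4, push AA → (q_4, ε, AAZ)
All input consumed in state q_4 with stack AAZ.

AAZ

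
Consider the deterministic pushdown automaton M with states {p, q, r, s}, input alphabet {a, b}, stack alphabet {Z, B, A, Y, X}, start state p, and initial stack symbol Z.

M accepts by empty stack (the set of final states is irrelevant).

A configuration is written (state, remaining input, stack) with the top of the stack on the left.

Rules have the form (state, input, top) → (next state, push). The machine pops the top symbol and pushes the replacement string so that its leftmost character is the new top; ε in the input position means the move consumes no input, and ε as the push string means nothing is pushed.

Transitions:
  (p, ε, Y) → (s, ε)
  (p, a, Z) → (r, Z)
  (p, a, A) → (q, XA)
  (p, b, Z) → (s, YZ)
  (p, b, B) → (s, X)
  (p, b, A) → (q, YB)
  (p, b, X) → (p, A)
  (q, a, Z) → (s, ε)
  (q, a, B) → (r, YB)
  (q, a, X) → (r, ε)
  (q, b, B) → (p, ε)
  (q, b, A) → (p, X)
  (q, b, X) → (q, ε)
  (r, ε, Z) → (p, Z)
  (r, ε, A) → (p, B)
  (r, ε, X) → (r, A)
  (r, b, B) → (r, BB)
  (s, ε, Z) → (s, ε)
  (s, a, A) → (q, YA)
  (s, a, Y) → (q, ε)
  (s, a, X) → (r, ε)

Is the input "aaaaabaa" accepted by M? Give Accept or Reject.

(p, aaaaabaa, Z)
  read a, top Z: go to r, push Z → (r, aaaabaa, Z)
  ε-move, top Z: go to p, push Z → (p, aaaabaa, Z)
  read a, top Z: go to r, push Z → (r, aaabaa, Z)
  ε-move, top Z: go to p, push Z → (p, aaabaa, Z)
  read a, top Z: go to r, push Z → (r, aabaa, Z)
  ε-move, top Z: go to p, push Z → (p, aabaa, Z)
  read a, top Z: go to r, push Z → (r, abaa, Z)
  ε-move, top Z: go to p, push Z → (p, abaa, Z)
  read a, top Z: go to r, push Z → (r, baa, Z)
  ε-move, top Z: go to p, push Z → (p, baa, Z)
  read b, top Z: go to s, push YZ → (s, aa, YZ)
  read a, top Y: go to q, push ε → (q, a, Z)
  read a, top Z: go to s, push ε → (s, ε, ε)
All input consumed and the stack is empty.

Accept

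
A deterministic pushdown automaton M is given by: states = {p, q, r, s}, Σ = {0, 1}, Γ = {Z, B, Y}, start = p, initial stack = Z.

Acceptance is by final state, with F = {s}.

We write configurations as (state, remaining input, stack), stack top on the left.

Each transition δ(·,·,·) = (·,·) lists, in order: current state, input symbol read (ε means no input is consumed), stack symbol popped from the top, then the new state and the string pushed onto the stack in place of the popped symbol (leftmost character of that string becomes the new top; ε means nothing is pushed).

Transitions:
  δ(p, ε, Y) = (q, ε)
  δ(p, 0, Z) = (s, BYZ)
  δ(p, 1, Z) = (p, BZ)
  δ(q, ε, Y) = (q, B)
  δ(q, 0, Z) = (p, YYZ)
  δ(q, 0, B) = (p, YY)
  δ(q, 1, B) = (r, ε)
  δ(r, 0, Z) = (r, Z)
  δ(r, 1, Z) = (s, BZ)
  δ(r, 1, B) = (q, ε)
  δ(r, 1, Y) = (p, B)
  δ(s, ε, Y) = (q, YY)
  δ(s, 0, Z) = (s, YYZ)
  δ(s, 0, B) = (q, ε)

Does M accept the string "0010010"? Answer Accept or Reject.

(p, 0010010, Z)
  read 0, top Z: go to s, push BYZ → (s, 010010, BYZ)
  read 0, top B: go to q, push ε → (q, 10010, YZ)
  ε-move, top Y: go to q, push B → (q, 10010, BZ)
  read 1, top B: go to r, push ε → (r, 0010, Z)
  read 0, top Z: go to r, push Z → (r, 010, Z)
  read 0, top Z: go to r, push Z → (r, 10, Z)
  read 1, top Z: go to s, push BZ → (s, 0, BZ)
  read 0, top B: go to q, push ε → (q, ε, Z)
All input consumed; state q ∉ F and no further ε-move applies.

Reject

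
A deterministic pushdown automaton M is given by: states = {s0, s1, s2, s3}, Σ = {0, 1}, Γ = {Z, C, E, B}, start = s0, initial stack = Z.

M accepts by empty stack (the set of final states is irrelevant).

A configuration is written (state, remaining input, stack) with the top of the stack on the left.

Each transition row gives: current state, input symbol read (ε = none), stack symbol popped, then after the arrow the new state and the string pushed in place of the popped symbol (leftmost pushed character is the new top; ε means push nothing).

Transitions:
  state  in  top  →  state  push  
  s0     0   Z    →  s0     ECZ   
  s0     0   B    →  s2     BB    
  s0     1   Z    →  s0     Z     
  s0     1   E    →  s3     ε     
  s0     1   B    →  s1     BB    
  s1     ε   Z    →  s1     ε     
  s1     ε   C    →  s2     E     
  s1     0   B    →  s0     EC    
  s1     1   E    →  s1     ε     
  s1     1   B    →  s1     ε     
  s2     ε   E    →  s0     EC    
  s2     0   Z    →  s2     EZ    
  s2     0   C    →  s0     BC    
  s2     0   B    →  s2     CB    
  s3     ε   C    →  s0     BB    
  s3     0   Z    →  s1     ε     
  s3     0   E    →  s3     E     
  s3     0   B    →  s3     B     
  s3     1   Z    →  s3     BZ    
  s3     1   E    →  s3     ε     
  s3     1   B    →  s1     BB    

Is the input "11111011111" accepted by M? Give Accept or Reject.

Accept

(s0, 11111011111, Z)
  read 1, top Z: go to s0, push Z → (s0, 1111011111, Z)
  read 1, top Z: go to s0, push Z → (s0, 111011111, Z)
  read 1, top Z: go to s0, push Z → (s0, 11011111, Z)
  read 1, top Z: go to s0, push Z → (s0, 1011111, Z)
  read 1, top Z: go to s0, push Z → (s0, 011111, Z)
  read 0, top Z: go to s0, push ECZ → (s0, 11111, ECZ)
  read 1, top E: go to s3, push ε → (s3, 1111, CZ)
  ε-move, top C: go to s0, push BB → (s0, 1111, BBZ)
  read 1, top B: go to s1, push BB → (s1, 111, BBBZ)
  read 1, top B: go to s1, push ε → (s1, 11, BBZ)
  read 1, top B: go to s1, push ε → (s1, 1, BZ)
  read 1, top B: go to s1, push ε → (s1, ε, Z)
  ε-move, top Z: go to s1, push ε → (s1, ε, ε)
All input consumed and the stack is empty.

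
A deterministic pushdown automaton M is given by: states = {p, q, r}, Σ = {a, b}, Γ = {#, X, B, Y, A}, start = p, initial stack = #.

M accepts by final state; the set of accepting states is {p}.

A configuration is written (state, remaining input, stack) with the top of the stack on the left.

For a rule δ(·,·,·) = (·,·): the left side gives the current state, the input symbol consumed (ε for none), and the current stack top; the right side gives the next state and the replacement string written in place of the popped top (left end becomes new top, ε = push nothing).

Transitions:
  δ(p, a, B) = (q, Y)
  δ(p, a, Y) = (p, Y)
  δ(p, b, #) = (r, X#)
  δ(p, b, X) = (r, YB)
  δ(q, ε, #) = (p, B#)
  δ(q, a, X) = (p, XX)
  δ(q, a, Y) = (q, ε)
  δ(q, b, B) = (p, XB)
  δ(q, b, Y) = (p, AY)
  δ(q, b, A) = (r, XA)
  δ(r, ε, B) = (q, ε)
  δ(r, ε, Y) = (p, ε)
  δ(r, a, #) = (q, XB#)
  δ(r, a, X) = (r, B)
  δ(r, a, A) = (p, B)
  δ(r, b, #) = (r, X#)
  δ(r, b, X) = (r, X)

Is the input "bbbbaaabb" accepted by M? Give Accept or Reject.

(p, bbbbaaabb, #)
  read b, top #: go to r, push X# → (r, bbbaaabb, X#)
  read b, top X: go to r, push X → (r, bbaaabb, X#)
  read b, top X: go to r, push X → (r, baaabb, X#)
  read b, top X: go to r, push X → (r, aaabb, X#)
  read a, top X: go to r, push B → (r, aabb, B#)
  ε-move, top B: go to q, push ε → (q, aabb, #)
  ε-move, top #: go to p, push B# → (p, aabb, B#)
  read a, top B: go to q, push Y → (q, abb, Y#)
  read a, top Y: go to q, push ε → (q, bb, #)
  ε-move, top #: go to p, push B# → (p, bb, B#)
No transition applies at (p, bb, B#); input not fully consumed.

Reject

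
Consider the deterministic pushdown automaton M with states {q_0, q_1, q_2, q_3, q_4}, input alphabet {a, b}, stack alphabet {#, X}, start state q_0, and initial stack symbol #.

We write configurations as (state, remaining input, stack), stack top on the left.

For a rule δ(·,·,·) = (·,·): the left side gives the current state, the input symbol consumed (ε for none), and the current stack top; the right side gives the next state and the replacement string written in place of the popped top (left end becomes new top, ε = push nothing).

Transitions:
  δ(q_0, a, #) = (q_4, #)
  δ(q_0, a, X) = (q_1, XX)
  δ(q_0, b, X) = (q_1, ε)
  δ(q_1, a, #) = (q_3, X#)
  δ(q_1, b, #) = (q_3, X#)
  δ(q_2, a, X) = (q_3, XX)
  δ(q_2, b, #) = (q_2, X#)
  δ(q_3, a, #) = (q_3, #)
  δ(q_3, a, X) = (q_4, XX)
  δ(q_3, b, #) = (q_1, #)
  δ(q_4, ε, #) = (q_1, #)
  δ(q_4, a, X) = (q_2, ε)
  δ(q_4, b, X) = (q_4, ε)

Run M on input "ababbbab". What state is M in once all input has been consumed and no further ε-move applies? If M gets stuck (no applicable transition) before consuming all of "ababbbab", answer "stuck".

q_4

(q_0, ababbbab, #) ⊢ (q_4, babbbab, #) ⊢ (q_1, babbbab, #) ⊢ (q_3, abbbab, X#) ⊢ (q_4, bbbab, XX#) ⊢ (q_4, bbab, X#) ⊢ (q_4, bab, #) ⊢ (q_1, bab, #) ⊢ (q_3, ab, X#) ⊢ (q_4, b, XX#) ⊢ (q_4, ε, X#)
All input consumed; M is in state q_4.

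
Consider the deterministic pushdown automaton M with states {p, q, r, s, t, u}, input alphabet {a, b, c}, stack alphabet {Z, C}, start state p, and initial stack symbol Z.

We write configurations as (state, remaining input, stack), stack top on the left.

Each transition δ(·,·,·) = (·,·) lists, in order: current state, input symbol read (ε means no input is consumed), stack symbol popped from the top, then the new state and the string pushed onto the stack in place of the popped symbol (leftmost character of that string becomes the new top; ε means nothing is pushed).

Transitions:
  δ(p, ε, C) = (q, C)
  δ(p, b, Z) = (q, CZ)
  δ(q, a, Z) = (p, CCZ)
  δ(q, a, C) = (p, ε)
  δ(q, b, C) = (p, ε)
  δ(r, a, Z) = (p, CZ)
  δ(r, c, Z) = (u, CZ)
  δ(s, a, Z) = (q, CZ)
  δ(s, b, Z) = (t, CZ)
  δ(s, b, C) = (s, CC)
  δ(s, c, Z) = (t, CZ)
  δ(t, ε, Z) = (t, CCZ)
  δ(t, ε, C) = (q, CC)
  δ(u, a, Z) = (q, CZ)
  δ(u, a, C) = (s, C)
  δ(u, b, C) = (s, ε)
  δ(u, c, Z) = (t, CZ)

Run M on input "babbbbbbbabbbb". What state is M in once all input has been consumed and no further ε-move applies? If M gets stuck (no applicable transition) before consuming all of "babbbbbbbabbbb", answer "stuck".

(p, babbbbbbbabbbb, Z) ⊢ (q, abbbbbbbabbbb, CZ) ⊢ (p, bbbbbbbabbbb, Z) ⊢ (q, bbbbbbabbbb, CZ) ⊢ (p, bbbbbabbbb, Z) ⊢ (q, bbbbabbbb, CZ) ⊢ (p, bbbabbbb, Z) ⊢ (q, bbabbbb, CZ) ⊢ (p, babbbb, Z) ⊢ (q, abbbb, CZ) ⊢ (p, bbbb, Z) ⊢ (q, bbb, CZ) ⊢ (p, bb, Z) ⊢ (q, b, CZ) ⊢ (p, ε, Z)
All input consumed; M is in state p.

p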